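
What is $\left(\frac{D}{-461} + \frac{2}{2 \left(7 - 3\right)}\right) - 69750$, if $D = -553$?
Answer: $- \frac{128616327}{1844} \approx -69749.0$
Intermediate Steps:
$\left(\frac{D}{-461} + \frac{2}{2 \left(7 - 3\right)}\right) - 69750 = \left(- \frac{553}{-461} + \frac{2}{2 \left(7 - 3\right)}\right) - 69750 = \left(\left(-553\right) \left(- \frac{1}{461}\right) + \frac{2}{2 \cdot 4}\right) - 69750 = \left(\frac{553}{461} + \frac{2}{8}\right) - 69750 = \left(\frac{553}{461} + 2 \cdot \frac{1}{8}\right) - 69750 = \left(\frac{553}{461} + \frac{1}{4}\right) - 69750 = \frac{2673}{1844} - 69750 = - \frac{128616327}{1844}$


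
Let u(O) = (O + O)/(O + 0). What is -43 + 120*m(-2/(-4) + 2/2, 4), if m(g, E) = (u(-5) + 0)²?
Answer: 437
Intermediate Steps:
u(O) = 2 (u(O) = (2*O)/O = 2)
m(g, E) = 4 (m(g, E) = (2 + 0)² = 2² = 4)
-43 + 120*m(-2/(-4) + 2/2, 4) = -43 + 120*4 = -43 + 480 = 437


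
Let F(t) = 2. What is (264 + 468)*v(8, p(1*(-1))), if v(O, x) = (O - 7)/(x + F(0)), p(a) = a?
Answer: 732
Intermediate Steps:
v(O, x) = (-7 + O)/(2 + x) (v(O, x) = (O - 7)/(x + 2) = (-7 + O)/(2 + x))
(264 + 468)*v(8, p(1*(-1))) = (264 + 468)*((-7 + 8)/(2 + 1*(-1))) = 732*(1/(2 - 1)) = 732*(1/1) = 732*(1*1) = 732*1 = 732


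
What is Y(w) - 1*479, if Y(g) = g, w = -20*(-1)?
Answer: -459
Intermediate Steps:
w = 20
Y(w) - 1*479 = 20 - 1*479 = 20 - 479 = -459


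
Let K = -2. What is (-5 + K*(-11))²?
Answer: 289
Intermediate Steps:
(-5 + K*(-11))² = (-5 - 2*(-11))² = (-5 + 22)² = 17² = 289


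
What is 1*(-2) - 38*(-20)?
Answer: 758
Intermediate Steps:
1*(-2) - 38*(-20) = -2 + 760 = 758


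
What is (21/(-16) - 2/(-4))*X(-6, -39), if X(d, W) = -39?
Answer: 507/16 ≈ 31.688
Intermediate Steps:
(21/(-16) - 2/(-4))*X(-6, -39) = (21/(-16) - 2/(-4))*(-39) = (21*(-1/16) - 2*(-¼))*(-39) = (-21/16 + ½)*(-39) = -13/16*(-39) = 507/16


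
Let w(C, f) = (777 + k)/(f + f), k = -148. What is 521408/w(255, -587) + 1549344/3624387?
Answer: -739535294646176/759913141 ≈ -9.7318e+5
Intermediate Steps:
w(C, f) = 629/(2*f) (w(C, f) = (777 - 148)/(f + f) = 629/((2*f)) = 629*(1/(2*f)) = 629/(2*f))
521408/w(255, -587) + 1549344/3624387 = 521408/(((629/2)/(-587))) + 1549344/3624387 = 521408/(((629/2)*(-1/587))) + 1549344*(1/3624387) = 521408/(-629/1174) + 516448/1208129 = 521408*(-1174/629) + 516448/1208129 = -612132992/629 + 516448/1208129 = -739535294646176/759913141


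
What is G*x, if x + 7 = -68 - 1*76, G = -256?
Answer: 38656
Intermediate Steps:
x = -151 (x = -7 + (-68 - 1*76) = -7 + (-68 - 76) = -7 - 144 = -151)
G*x = -256*(-151) = 38656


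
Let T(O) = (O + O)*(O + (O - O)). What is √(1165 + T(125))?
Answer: √32415 ≈ 180.04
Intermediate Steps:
T(O) = 2*O² (T(O) = (2*O)*(O + 0) = (2*O)*O = 2*O²)
√(1165 + T(125)) = √(1165 + 2*125²) = √(1165 + 2*15625) = √(1165 + 31250) = √32415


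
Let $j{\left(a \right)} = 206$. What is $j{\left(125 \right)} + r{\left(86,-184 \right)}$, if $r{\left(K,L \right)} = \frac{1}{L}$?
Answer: $\frac{37903}{184} \approx 205.99$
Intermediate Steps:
$j{\left(125 \right)} + r{\left(86,-184 \right)} = 206 + \frac{1}{-184} = 206 - \frac{1}{184} = \frac{37903}{184}$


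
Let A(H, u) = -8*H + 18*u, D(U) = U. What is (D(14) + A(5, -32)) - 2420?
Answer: -3022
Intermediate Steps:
(D(14) + A(5, -32)) - 2420 = (14 + (-8*5 + 18*(-32))) - 2420 = (14 + (-40 - 576)) - 2420 = (14 - 616) - 2420 = -602 - 2420 = -3022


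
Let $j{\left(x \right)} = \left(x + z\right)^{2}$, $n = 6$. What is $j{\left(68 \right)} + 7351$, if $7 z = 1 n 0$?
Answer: $11975$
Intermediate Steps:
$z = 0$ ($z = \frac{1 \cdot 6 \cdot 0}{7} = \frac{6 \cdot 0}{7} = \frac{1}{7} \cdot 0 = 0$)
$j{\left(x \right)} = x^{2}$ ($j{\left(x \right)} = \left(x + 0\right)^{2} = x^{2}$)
$j{\left(68 \right)} + 7351 = 68^{2} + 7351 = 4624 + 7351 = 11975$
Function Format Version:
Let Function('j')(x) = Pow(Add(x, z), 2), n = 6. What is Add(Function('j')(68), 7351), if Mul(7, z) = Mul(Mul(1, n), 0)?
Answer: 11975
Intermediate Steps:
z = 0 (z = Mul(Rational(1, 7), Mul(Mul(1, 6), 0)) = Mul(Rational(1, 7), Mul(6, 0)) = Mul(Rational(1, 7), 0) = 0)
Function('j')(x) = Pow(x, 2) (Function('j')(x) = Pow(Add(x, 0), 2) = Pow(x, 2))
Add(Function('j')(68), 7351) = Add(Pow(68, 2), 7351) = Add(4624, 7351) = 11975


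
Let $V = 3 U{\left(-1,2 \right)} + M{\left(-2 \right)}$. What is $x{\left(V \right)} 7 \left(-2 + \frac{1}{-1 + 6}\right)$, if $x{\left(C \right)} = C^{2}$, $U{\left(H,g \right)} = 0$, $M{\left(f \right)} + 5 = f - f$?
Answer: $-315$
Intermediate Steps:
$M{\left(f \right)} = -5$ ($M{\left(f \right)} = -5 + \left(f - f\right) = -5 + 0 = -5$)
$V = -5$ ($V = 3 \cdot 0 - 5 = 0 - 5 = -5$)
$x{\left(V \right)} 7 \left(-2 + \frac{1}{-1 + 6}\right) = \left(-5\right)^{2} \cdot 7 \left(-2 + \frac{1}{-1 + 6}\right) = 25 \cdot 7 \left(-2 + \frac{1}{5}\right) = 175 \left(-2 + \frac{1}{5}\right) = 175 \left(- \frac{9}{5}\right) = -315$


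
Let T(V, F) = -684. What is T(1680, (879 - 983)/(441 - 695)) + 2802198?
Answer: 2801514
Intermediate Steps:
T(1680, (879 - 983)/(441 - 695)) + 2802198 = -684 + 2802198 = 2801514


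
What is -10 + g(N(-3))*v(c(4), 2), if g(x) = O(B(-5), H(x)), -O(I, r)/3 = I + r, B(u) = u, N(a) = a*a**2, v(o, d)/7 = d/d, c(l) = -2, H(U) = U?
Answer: 662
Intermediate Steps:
v(o, d) = 7 (v(o, d) = 7*(d/d) = 7*1 = 7)
N(a) = a**3
O(I, r) = -3*I - 3*r (O(I, r) = -3*(I + r) = -3*I - 3*r)
g(x) = 15 - 3*x (g(x) = -3*(-5) - 3*x = 15 - 3*x)
-10 + g(N(-3))*v(c(4), 2) = -10 + (15 - 3*(-3)**3)*7 = -10 + (15 - 3*(-27))*7 = -10 + (15 + 81)*7 = -10 + 96*7 = -10 + 672 = 662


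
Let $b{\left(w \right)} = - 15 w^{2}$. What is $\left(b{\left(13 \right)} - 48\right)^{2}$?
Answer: $6671889$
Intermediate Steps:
$\left(b{\left(13 \right)} - 48\right)^{2} = \left(- 15 \cdot 13^{2} - 48\right)^{2} = \left(\left(-15\right) 169 - 48\right)^{2} = \left(-2535 - 48\right)^{2} = \left(-2583\right)^{2} = 6671889$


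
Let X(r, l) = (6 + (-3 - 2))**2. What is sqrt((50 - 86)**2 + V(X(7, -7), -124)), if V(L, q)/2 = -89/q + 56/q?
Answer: sqrt(4983870)/62 ≈ 36.007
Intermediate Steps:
X(r, l) = 1 (X(r, l) = (6 - 5)**2 = 1**2 = 1)
V(L, q) = -66/q (V(L, q) = 2*(-89/q + 56/q) = 2*(-33/q) = -66/q)
sqrt((50 - 86)**2 + V(X(7, -7), -124)) = sqrt((50 - 86)**2 - 66/(-124)) = sqrt((-36)**2 - 66*(-1/124)) = sqrt(1296 + 33/62) = sqrt(80385/62) = sqrt(4983870)/62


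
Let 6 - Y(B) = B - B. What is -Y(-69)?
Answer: -6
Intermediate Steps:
Y(B) = 6 (Y(B) = 6 - (B - B) = 6 - 1*0 = 6 + 0 = 6)
-Y(-69) = -1*6 = -6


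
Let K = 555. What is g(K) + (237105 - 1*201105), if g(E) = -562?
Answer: 35438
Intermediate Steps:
g(K) + (237105 - 1*201105) = -562 + (237105 - 1*201105) = -562 + (237105 - 201105) = -562 + 36000 = 35438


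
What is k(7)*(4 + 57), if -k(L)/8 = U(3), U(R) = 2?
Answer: -976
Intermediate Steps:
k(L) = -16 (k(L) = -8*2 = -16)
k(7)*(4 + 57) = -16*(4 + 57) = -16*61 = -976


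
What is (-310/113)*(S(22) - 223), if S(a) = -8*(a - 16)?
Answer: 84010/113 ≈ 743.45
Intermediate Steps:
S(a) = 128 - 8*a (S(a) = -8*(-16 + a) = 128 - 8*a)
(-310/113)*(S(22) - 223) = (-310/113)*((128 - 8*22) - 223) = (-310*1/113)*((128 - 176) - 223) = -310*(-48 - 223)/113 = -310/113*(-271) = 84010/113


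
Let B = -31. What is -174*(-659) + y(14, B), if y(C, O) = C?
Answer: 114680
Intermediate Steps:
-174*(-659) + y(14, B) = -174*(-659) + 14 = 114666 + 14 = 114680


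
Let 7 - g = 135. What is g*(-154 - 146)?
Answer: 38400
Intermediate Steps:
g = -128 (g = 7 - 1*135 = 7 - 135 = -128)
g*(-154 - 146) = -128*(-154 - 146) = -128*(-300) = 38400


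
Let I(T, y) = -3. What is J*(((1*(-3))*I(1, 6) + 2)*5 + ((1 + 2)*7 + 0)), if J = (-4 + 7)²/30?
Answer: 114/5 ≈ 22.800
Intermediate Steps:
J = 3/10 (J = 3²*(1/30) = 9*(1/30) = 3/10 ≈ 0.30000)
J*(((1*(-3))*I(1, 6) + 2)*5 + ((1 + 2)*7 + 0)) = 3*(((1*(-3))*(-3) + 2)*5 + ((1 + 2)*7 + 0))/10 = 3*((-3*(-3) + 2)*5 + (3*7 + 0))/10 = 3*((9 + 2)*5 + (21 + 0))/10 = 3*(11*5 + 21)/10 = 3*(55 + 21)/10 = (3/10)*76 = 114/5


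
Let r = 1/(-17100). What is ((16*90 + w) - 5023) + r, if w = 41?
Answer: -60568201/17100 ≈ -3542.0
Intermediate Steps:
r = -1/17100 ≈ -5.8480e-5
((16*90 + w) - 5023) + r = ((16*90 + 41) - 5023) - 1/17100 = ((1440 + 41) - 5023) - 1/17100 = (1481 - 5023) - 1/17100 = -3542 - 1/17100 = -60568201/17100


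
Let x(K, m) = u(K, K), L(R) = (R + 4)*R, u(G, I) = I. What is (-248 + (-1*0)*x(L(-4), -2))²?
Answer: 61504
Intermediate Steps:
L(R) = R*(4 + R) (L(R) = (4 + R)*R = R*(4 + R))
x(K, m) = K
(-248 + (-1*0)*x(L(-4), -2))² = (-248 + (-1*0)*(-4*(4 - 4)))² = (-248 + 0*(-4*0))² = (-248 + 0*0)² = (-248 + 0)² = (-248)² = 61504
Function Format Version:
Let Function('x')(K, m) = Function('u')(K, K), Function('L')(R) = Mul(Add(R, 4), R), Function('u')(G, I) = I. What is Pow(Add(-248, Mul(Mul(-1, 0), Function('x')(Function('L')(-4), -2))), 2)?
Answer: 61504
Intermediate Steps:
Function('L')(R) = Mul(R, Add(4, R)) (Function('L')(R) = Mul(Add(4, R), R) = Mul(R, Add(4, R)))
Function('x')(K, m) = K
Pow(Add(-248, Mul(Mul(-1, 0), Function('x')(Function('L')(-4), -2))), 2) = Pow(Add(-248, Mul(Mul(-1, 0), Mul(-4, Add(4, -4)))), 2) = Pow(Add(-248, Mul(0, Mul(-4, 0))), 2) = Pow(Add(-248, Mul(0, 0)), 2) = Pow(Add(-248, 0), 2) = Pow(-248, 2) = 61504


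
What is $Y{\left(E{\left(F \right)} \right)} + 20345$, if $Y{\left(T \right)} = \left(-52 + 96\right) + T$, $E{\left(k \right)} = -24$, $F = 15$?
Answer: $20365$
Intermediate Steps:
$Y{\left(T \right)} = 44 + T$
$Y{\left(E{\left(F \right)} \right)} + 20345 = \left(44 - 24\right) + 20345 = 20 + 20345 = 20365$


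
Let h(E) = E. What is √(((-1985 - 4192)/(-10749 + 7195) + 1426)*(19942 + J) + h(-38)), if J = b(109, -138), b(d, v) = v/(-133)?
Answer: √32457967208570126/33763 ≈ 5336.0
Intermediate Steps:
b(d, v) = -v/133 (b(d, v) = v*(-1/133) = -v/133)
J = 138/133 (J = -1/133*(-138) = 138/133 ≈ 1.0376)
√(((-1985 - 4192)/(-10749 + 7195) + 1426)*(19942 + J) + h(-38)) = √(((-1985 - 4192)/(-10749 + 7195) + 1426)*(19942 + 138/133) - 38) = √((-6177/(-3554) + 1426)*(2652424/133) - 38) = √((-6177*(-1/3554) + 1426)*(2652424/133) - 38) = √((6177/3554 + 1426)*(2652424/133) - 38) = √((5074181/3554)*(2652424/133) - 38) = √(961348533196/33763 - 38) = √(961347250202/33763) = √32457967208570126/33763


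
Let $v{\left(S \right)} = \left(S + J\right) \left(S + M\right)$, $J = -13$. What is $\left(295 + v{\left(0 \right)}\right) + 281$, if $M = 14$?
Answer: $394$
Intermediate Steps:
$v{\left(S \right)} = \left(-13 + S\right) \left(14 + S\right)$ ($v{\left(S \right)} = \left(S - 13\right) \left(S + 14\right) = \left(-13 + S\right) \left(14 + S\right)$)
$\left(295 + v{\left(0 \right)}\right) + 281 = \left(295 + \left(-182 + 0 + 0^{2}\right)\right) + 281 = \left(295 + \left(-182 + 0 + 0\right)\right) + 281 = \left(295 - 182\right) + 281 = 113 + 281 = 394$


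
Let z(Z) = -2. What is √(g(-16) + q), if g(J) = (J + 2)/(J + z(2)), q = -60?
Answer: I*√533/3 ≈ 7.6956*I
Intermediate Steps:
g(J) = (2 + J)/(-2 + J) (g(J) = (J + 2)/(J - 2) = (2 + J)/(-2 + J))
√(g(-16) + q) = √((2 - 16)/(-2 - 16) - 60) = √(-14/(-18) - 60) = √(-1/18*(-14) - 60) = √(7/9 - 60) = √(-533/9) = I*√533/3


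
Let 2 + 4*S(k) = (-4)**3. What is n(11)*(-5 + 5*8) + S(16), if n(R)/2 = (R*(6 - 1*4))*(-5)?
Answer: -15433/2 ≈ -7716.5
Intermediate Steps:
n(R) = -20*R (n(R) = 2*((R*(6 - 1*4))*(-5)) = 2*((R*(6 - 4))*(-5)) = 2*((R*2)*(-5)) = 2*((2*R)*(-5)) = 2*(-10*R) = -20*R)
S(k) = -33/2 (S(k) = -1/2 + (1/4)*(-4)**3 = -1/2 + (1/4)*(-64) = -1/2 - 16 = -33/2)
n(11)*(-5 + 5*8) + S(16) = (-20*11)*(-5 + 5*8) - 33/2 = -220*(-5 + 40) - 33/2 = -220*35 - 33/2 = -7700 - 33/2 = -15433/2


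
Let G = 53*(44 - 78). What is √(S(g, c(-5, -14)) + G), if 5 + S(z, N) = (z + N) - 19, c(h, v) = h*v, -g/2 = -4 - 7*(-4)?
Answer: 2*I*√451 ≈ 42.474*I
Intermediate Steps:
g = -48 (g = -2*(-4 - 7*(-4)) = -2*(-4 + 28) = -2*24 = -48)
S(z, N) = -24 + N + z (S(z, N) = -5 + ((z + N) - 19) = -5 + ((N + z) - 19) = -5 + (-19 + N + z) = -24 + N + z)
G = -1802 (G = 53*(-34) = -1802)
√(S(g, c(-5, -14)) + G) = √((-24 - 5*(-14) - 48) - 1802) = √((-24 + 70 - 48) - 1802) = √(-2 - 1802) = √(-1804) = 2*I*√451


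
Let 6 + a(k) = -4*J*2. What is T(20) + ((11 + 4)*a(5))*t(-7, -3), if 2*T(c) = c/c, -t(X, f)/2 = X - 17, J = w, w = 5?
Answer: -66239/2 ≈ -33120.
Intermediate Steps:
J = 5
a(k) = -46 (a(k) = -6 - 4*5*2 = -6 - 20*2 = -6 - 40 = -46)
t(X, f) = 34 - 2*X (t(X, f) = -2*(X - 17) = -2*(-17 + X) = 34 - 2*X)
T(c) = 1/2 (T(c) = (c/c)/2 = (1/2)*1 = 1/2)
T(20) + ((11 + 4)*a(5))*t(-7, -3) = 1/2 + ((11 + 4)*(-46))*(34 - 2*(-7)) = 1/2 + (15*(-46))*(34 + 14) = 1/2 - 690*48 = 1/2 - 33120 = -66239/2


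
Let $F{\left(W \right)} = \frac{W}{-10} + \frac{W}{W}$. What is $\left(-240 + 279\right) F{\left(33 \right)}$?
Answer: $- \frac{897}{10} \approx -89.7$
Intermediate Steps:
$F{\left(W \right)} = 1 - \frac{W}{10}$ ($F{\left(W \right)} = W \left(- \frac{1}{10}\right) + 1 = - \frac{W}{10} + 1 = 1 - \frac{W}{10}$)
$\left(-240 + 279\right) F{\left(33 \right)} = \left(-240 + 279\right) \left(1 - \frac{33}{10}\right) = 39 \left(1 - \frac{33}{10}\right) = 39 \left(- \frac{23}{10}\right) = - \frac{897}{10}$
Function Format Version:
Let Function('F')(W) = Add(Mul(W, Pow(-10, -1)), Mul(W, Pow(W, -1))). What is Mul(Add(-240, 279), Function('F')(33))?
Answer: Rational(-897, 10) ≈ -89.700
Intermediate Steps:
Function('F')(W) = Add(1, Mul(Rational(-1, 10), W)) (Function('F')(W) = Add(Mul(W, Rational(-1, 10)), 1) = Add(Mul(Rational(-1, 10), W), 1) = Add(1, Mul(Rational(-1, 10), W)))
Mul(Add(-240, 279), Function('F')(33)) = Mul(Add(-240, 279), Add(1, Mul(Rational(-1, 10), 33))) = Mul(39, Add(1, Rational(-33, 10))) = Mul(39, Rational(-23, 10)) = Rational(-897, 10)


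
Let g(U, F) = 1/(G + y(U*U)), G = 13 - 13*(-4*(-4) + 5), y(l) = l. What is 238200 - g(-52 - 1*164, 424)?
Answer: 11051527199/46396 ≈ 2.3820e+5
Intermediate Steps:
G = -260 (G = 13 - 13*(16 + 5) = 13 - 13*21 = 13 - 273 = -260)
g(U, F) = 1/(-260 + U²) (g(U, F) = 1/(-260 + U*U) = 1/(-260 + U²))
238200 - g(-52 - 1*164, 424) = 238200 - 1/(-260 + (-52 - 1*164)²) = 238200 - 1/(-260 + (-52 - 164)²) = 238200 - 1/(-260 + (-216)²) = 238200 - 1/(-260 + 46656) = 238200 - 1/46396 = 11051527199/46396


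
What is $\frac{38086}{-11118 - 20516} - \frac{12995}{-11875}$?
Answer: $- \frac{4118742}{37565375} \approx -0.10964$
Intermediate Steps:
$\frac{38086}{-11118 - 20516} - \frac{12995}{-11875} = \frac{38086}{-31634} - - \frac{2599}{2375} = 38086 \left(- \frac{1}{31634}\right) + \frac{2599}{2375} = - \frac{19043}{15817} + \frac{2599}{2375} = - \frac{4118742}{37565375}$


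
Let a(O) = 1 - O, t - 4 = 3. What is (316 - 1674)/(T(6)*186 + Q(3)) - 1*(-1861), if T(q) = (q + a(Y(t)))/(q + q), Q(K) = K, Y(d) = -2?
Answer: 527669/285 ≈ 1851.5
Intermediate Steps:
t = 7 (t = 4 + 3 = 7)
T(q) = (3 + q)/(2*q) (T(q) = (q + (1 - 1*(-2)))/(q + q) = (q + (1 + 2))/((2*q)) = (q + 3)*(1/(2*q)) = (3 + q)*(1/(2*q)) = (3 + q)/(2*q))
(316 - 1674)/(T(6)*186 + Q(3)) - 1*(-1861) = (316 - 1674)/(((½)*(3 + 6)/6)*186 + 3) - 1*(-1861) = -1358/(((½)*(⅙)*9)*186 + 3) + 1861 = -1358/((¾)*186 + 3) + 1861 = -1358/(279/2 + 3) + 1861 = -1358/285/2 + 1861 = -1358*2/285 + 1861 = -2716/285 + 1861 = 527669/285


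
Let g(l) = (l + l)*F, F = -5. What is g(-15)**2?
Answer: 22500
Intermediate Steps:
g(l) = -10*l (g(l) = (l + l)*(-5) = (2*l)*(-5) = -10*l)
g(-15)**2 = (-10*(-15))**2 = 150**2 = 22500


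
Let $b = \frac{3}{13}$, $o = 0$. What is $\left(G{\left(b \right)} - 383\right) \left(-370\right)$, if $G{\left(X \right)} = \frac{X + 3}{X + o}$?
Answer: $136530$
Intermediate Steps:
$b = \frac{3}{13}$ ($b = 3 \cdot \frac{1}{13} = \frac{3}{13} \approx 0.23077$)
$G{\left(X \right)} = \frac{3 + X}{X}$ ($G{\left(X \right)} = \frac{X + 3}{X + 0} = \frac{3 + X}{X}$)
$\left(G{\left(b \right)} - 383\right) \left(-370\right) = \left(\frac{3 + \frac{3}{13}}{\frac{3}{13}} - 383\right) \left(-370\right) = \left(\frac{13}{3} \cdot \frac{42}{13} - 383\right) \left(-370\right) = \left(14 - 383\right) \left(-370\right) = \left(-369\right) \left(-370\right) = 136530$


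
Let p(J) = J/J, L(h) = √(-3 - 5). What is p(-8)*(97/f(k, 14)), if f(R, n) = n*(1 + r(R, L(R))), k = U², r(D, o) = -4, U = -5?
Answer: -97/42 ≈ -2.3095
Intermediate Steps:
L(h) = 2*I*√2 (L(h) = √(-8) = 2*I*√2)
p(J) = 1
k = 25 (k = (-5)² = 25)
f(R, n) = -3*n (f(R, n) = n*(1 - 4) = n*(-3) = -3*n)
p(-8)*(97/f(k, 14)) = 1*(97/((-3*14))) = 1*(97/(-42)) = 1*(97*(-1/42)) = 1*(-97/42) = -97/42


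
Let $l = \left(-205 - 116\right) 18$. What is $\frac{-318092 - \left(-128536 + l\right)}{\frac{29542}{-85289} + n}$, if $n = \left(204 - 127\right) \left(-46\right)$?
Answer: $\frac{7837120921}{151061590} \approx 51.88$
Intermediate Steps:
$l = -5778$ ($l = \left(-321\right) 18 = -5778$)
$n = -3542$ ($n = 77 \left(-46\right) = -3542$)
$\frac{-318092 - \left(-128536 + l\right)}{\frac{29542}{-85289} + n} = \frac{-318092 + \left(128536 - -5778\right)}{\frac{29542}{-85289} - 3542} = \frac{-318092 + \left(128536 + 5778\right)}{29542 \left(- \frac{1}{85289}\right) - 3542} = \frac{-318092 + 134314}{- \frac{29542}{85289} - 3542} = - \frac{183778}{- \frac{302123180}{85289}} = \left(-183778\right) \left(- \frac{85289}{302123180}\right) = \frac{7837120921}{151061590}$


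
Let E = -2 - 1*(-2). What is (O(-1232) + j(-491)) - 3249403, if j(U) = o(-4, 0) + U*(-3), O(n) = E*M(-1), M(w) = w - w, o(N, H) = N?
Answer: -3247934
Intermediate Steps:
M(w) = 0
E = 0 (E = -2 + 2 = 0)
O(n) = 0 (O(n) = 0*0 = 0)
j(U) = -4 - 3*U (j(U) = -4 + U*(-3) = -4 - 3*U)
(O(-1232) + j(-491)) - 3249403 = (0 + (-4 - 3*(-491))) - 3249403 = (0 + (-4 + 1473)) - 3249403 = (0 + 1469) - 3249403 = 1469 - 3249403 = -3247934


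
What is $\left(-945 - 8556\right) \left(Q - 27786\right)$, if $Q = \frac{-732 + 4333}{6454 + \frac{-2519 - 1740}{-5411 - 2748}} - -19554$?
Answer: $\frac{4118568221336181}{52662445} \approx 7.8207 \cdot 10^{7}$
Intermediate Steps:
$Q = \frac{1029790830089}{52662445}$ ($Q = \frac{3601}{6454 - \frac{4259}{-8159}} + 19554 = \frac{3601}{6454 - - \frac{4259}{8159}} + 19554 = \frac{3601}{6454 + \frac{4259}{8159}} + 19554 = \frac{3601}{\frac{52662445}{8159}} + 19554 = 3601 \cdot \frac{8159}{52662445} + 19554 = \frac{29380559}{52662445} + 19554 = \frac{1029790830089}{52662445} \approx 19555.0$)
$\left(-945 - 8556\right) \left(Q - 27786\right) = \left(-945 - 8556\right) \left(\frac{1029790830089}{52662445} - 27786\right) = \left(-9501\right) \left(- \frac{433487866681}{52662445}\right) = \frac{4118568221336181}{52662445}$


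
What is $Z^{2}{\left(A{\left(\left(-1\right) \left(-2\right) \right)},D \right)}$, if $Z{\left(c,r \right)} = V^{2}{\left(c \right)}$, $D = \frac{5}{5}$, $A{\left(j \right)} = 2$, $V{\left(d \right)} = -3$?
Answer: $81$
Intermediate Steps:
$D = 1$ ($D = 5 \cdot \frac{1}{5} = 1$)
$Z{\left(c,r \right)} = 9$ ($Z{\left(c,r \right)} = \left(-3\right)^{2} = 9$)
$Z^{2}{\left(A{\left(\left(-1\right) \left(-2\right) \right)},D \right)} = 9^{2} = 81$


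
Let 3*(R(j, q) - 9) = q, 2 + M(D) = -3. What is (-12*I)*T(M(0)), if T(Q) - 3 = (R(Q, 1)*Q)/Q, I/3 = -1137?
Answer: 504828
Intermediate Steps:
M(D) = -5 (M(D) = -2 - 3 = -5)
R(j, q) = 9 + q/3
I = -3411 (I = 3*(-1137) = -3411)
T(Q) = 37/3 (T(Q) = 3 + ((9 + (⅓)*1)*Q)/Q = 3 + ((9 + ⅓)*Q)/Q = 3 + (28*Q/3)/Q = 3 + 28/3 = 37/3)
(-12*I)*T(M(0)) = -12*(-3411)*(37/3) = 40932*(37/3) = 504828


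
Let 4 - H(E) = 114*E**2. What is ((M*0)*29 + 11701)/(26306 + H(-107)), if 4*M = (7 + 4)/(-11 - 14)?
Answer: -11701/1278876 ≈ -0.0091494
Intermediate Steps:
M = -11/100 (M = ((7 + 4)/(-11 - 14))/4 = (11/(-25))/4 = (11*(-1/25))/4 = (1/4)*(-11/25) = -11/100 ≈ -0.11000)
H(E) = 4 - 114*E**2
((M*0)*29 + 11701)/(26306 + H(-107)) = (-11/100*0*29 + 11701)/(26306 + (4 - 114*(-107)**2)) = (0*29 + 11701)/(26306 + (4 - 114*11449)) = (0 + 11701)/(26306 + (4 - 1305186)) = 11701/(26306 - 1305182) = 11701/(-1278876) = 11701*(-1/1278876) = -11701/1278876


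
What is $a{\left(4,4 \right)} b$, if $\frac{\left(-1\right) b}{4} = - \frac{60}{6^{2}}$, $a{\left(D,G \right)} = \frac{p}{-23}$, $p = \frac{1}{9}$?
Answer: $- \frac{20}{621} \approx -0.032206$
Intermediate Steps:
$p = \frac{1}{9} \approx 0.11111$
$a{\left(D,G \right)} = - \frac{1}{207}$ ($a{\left(D,G \right)} = \frac{1}{9 \left(-23\right)} = \frac{1}{9} \left(- \frac{1}{23}\right) = - \frac{1}{207}$)
$b = \frac{20}{3}$ ($b = - 4 \left(- \frac{60}{6^{2}}\right) = - 4 \left(- \frac{60}{36}\right) = - 4 \left(\left(-60\right) \frac{1}{36}\right) = \left(-4\right) \left(- \frac{5}{3}\right) = \frac{20}{3} \approx 6.6667$)
$a{\left(4,4 \right)} b = \left(- \frac{1}{207}\right) \frac{20}{3} = - \frac{20}{621}$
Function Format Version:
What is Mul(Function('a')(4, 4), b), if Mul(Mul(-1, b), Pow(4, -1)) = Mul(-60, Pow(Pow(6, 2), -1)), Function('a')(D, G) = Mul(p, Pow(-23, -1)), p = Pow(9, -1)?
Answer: Rational(-20, 621) ≈ -0.032206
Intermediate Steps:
p = Rational(1, 9) ≈ 0.11111
Function('a')(D, G) = Rational(-1, 207) (Function('a')(D, G) = Mul(Rational(1, 9), Pow(-23, -1)) = Mul(Rational(1, 9), Rational(-1, 23)) = Rational(-1, 207))
b = Rational(20, 3) (b = Mul(-4, Mul(-60, Pow(Pow(6, 2), -1))) = Mul(-4, Mul(-60, Pow(36, -1))) = Mul(-4, Mul(-60, Rational(1, 36))) = Mul(-4, Rational(-5, 3)) = Rational(20, 3) ≈ 6.6667)
Mul(Function('a')(4, 4), b) = Mul(Rational(-1, 207), Rational(20, 3)) = Rational(-20, 621)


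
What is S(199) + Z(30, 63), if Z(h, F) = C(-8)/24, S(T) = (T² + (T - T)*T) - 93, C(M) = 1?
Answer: 948193/24 ≈ 39508.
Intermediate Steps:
S(T) = -93 + T² (S(T) = (T² + 0*T) - 93 = (T² + 0) - 93 = T² - 93 = -93 + T²)
Z(h, F) = 1/24
S(199) + Z(30, 63) = (-93 + 199²) + 1/24 = (-93 + 39601) + 1/24 = 39508 + 1/24 = 948193/24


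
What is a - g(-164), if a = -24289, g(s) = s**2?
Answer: -51185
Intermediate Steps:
a - g(-164) = -24289 - 1*(-164)**2 = -24289 - 1*26896 = -24289 - 26896 = -51185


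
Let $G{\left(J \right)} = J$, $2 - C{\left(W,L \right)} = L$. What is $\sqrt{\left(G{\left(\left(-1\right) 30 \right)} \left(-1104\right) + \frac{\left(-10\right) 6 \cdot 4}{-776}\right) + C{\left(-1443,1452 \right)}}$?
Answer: $\frac{2 \sqrt{74496485}}{97} \approx 177.96$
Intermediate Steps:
$C{\left(W,L \right)} = 2 - L$
$\sqrt{\left(G{\left(\left(-1\right) 30 \right)} \left(-1104\right) + \frac{\left(-10\right) 6 \cdot 4}{-776}\right) + C{\left(-1443,1452 \right)}} = \sqrt{\left(\left(-1\right) 30 \left(-1104\right) + \frac{\left(-10\right) 6 \cdot 4}{-776}\right) + \left(2 - 1452\right)} = \sqrt{\left(\left(-30\right) \left(-1104\right) + \left(-60\right) 4 \left(- \frac{1}{776}\right)\right) + \left(2 - 1452\right)} = \sqrt{\left(33120 - - \frac{30}{97}\right) - 1450} = \sqrt{\left(33120 + \frac{30}{97}\right) - 1450} = \sqrt{\frac{3212670}{97} - 1450} = \sqrt{\frac{3072020}{97}} = \frac{2 \sqrt{74496485}}{97}$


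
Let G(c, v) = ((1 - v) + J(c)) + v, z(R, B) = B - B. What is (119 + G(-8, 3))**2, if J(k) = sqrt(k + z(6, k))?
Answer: 14392 + 480*I*sqrt(2) ≈ 14392.0 + 678.82*I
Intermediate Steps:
z(R, B) = 0
J(k) = sqrt(k) (J(k) = sqrt(k + 0) = sqrt(k))
G(c, v) = 1 + sqrt(c) (G(c, v) = ((1 - v) + sqrt(c)) + v = (1 + sqrt(c) - v) + v = 1 + sqrt(c))
(119 + G(-8, 3))**2 = (119 + (1 + sqrt(-8)))**2 = (119 + (1 + 2*I*sqrt(2)))**2 = (120 + 2*I*sqrt(2))**2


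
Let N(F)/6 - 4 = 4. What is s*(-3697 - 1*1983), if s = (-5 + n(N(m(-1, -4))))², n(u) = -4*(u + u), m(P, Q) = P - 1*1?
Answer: -859503280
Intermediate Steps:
m(P, Q) = -1 + P (m(P, Q) = P - 1 = -1 + P)
N(F) = 48 (N(F) = 24 + 6*4 = 24 + 24 = 48)
n(u) = -8*u
s = 151321 (s = (-5 - 8*48)² = (-5 - 384)² = (-389)² = 151321)
s*(-3697 - 1*1983) = 151321*(-3697 - 1*1983) = 151321*(-3697 - 1983) = 151321*(-5680) = -859503280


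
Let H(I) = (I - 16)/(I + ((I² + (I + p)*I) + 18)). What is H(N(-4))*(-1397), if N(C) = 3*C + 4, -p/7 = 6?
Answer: 5588/79 ≈ 70.734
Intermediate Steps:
p = -42 (p = -7*6 = -42)
N(C) = 4 + 3*C
H(I) = (-16 + I)/(18 + I + I² + I*(-42 + I)) (H(I) = (I - 16)/(I + ((I² + (I - 42)*I) + 18)) = (-16 + I)/(I + ((I² + (-42 + I)*I) + 18)) = (-16 + I)/(I + ((I² + I*(-42 + I)) + 18)) = (-16 + I)/(I + (18 + I² + I*(-42 + I))) = (-16 + I)/(18 + I + I² + I*(-42 + I)))
H(N(-4))*(-1397) = ((-16 + (4 + 3*(-4)))/(18 - 41*(4 + 3*(-4)) + 2*(4 + 3*(-4))²))*(-1397) = ((-16 + (4 - 12))/(18 - 41*(4 - 12) + 2*(4 - 12)²))*(-1397) = ((-16 - 8)/(18 - 41*(-8) + 2*(-8)²))*(-1397) = (-24/(18 + 328 + 2*64))*(-1397) = (-24/(18 + 328 + 128))*(-1397) = (-24/474)*(-1397) = ((1/474)*(-24))*(-1397) = -4/79*(-1397) = 5588/79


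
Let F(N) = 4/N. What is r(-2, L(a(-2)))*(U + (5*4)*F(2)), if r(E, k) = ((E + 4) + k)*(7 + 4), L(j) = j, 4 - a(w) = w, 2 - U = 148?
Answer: -9328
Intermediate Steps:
U = -146 (U = 2 - 1*148 = 2 - 148 = -146)
a(w) = 4 - w
r(E, k) = 44 + 11*E + 11*k (r(E, k) = ((4 + E) + k)*11 = (4 + E + k)*11 = 44 + 11*E + 11*k)
r(-2, L(a(-2)))*(U + (5*4)*F(2)) = (44 + 11*(-2) + 11*(4 - 1*(-2)))*(-146 + (5*4)*(4/2)) = (44 - 22 + 11*(4 + 2))*(-146 + 20*(4*(1/2))) = (44 - 22 + 11*6)*(-146 + 20*2) = (44 - 22 + 66)*(-146 + 40) = 88*(-106) = -9328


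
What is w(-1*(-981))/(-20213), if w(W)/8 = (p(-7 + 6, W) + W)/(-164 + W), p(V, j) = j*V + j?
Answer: -7848/16514021 ≈ -0.00047523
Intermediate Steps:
p(V, j) = j + V*j (p(V, j) = V*j + j = j + V*j)
w(W) = 8*W/(-164 + W) (w(W) = 8*((W*(1 + (-7 + 6)) + W)/(-164 + W)) = 8*((W*(1 - 1) + W)/(-164 + W)) = 8*((W*0 + W)/(-164 + W)) = 8*((0 + W)/(-164 + W)) = 8*(W/(-164 + W)) = 8*W/(-164 + W))
w(-1*(-981))/(-20213) = (8*(-1*(-981))/(-164 - 1*(-981)))/(-20213) = (8*981/(-164 + 981))*(-1/20213) = (8*981/817)*(-1/20213) = (8*981*(1/817))*(-1/20213) = (7848/817)*(-1/20213) = -7848/16514021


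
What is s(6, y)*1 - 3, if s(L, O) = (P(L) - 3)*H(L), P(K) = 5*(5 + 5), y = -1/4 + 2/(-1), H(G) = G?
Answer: 279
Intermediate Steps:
y = -9/4 (y = -1*¼ + 2*(-1) = -¼ - 2 = -9/4 ≈ -2.2500)
P(K) = 50 (P(K) = 5*10 = 50)
s(L, O) = 47*L (s(L, O) = (50 - 3)*L = 47*L)
s(6, y)*1 - 3 = (47*6)*1 - 3 = 282*1 - 3 = 282 - 3 = 279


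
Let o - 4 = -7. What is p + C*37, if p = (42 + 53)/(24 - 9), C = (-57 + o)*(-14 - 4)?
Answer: 119899/3 ≈ 39966.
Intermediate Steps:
o = -3 (o = 4 - 7 = -3)
C = 1080 (C = (-57 - 3)*(-14 - 4) = -60*(-18) = 1080)
p = 19/3 (p = 95/15 = 95*(1/15) = 19/3 ≈ 6.3333)
p + C*37 = 19/3 + 1080*37 = 19/3 + 39960 = 119899/3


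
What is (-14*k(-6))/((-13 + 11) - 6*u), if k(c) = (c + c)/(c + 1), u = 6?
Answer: 84/95 ≈ 0.88421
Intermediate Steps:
k(c) = 2*c/(1 + c) (k(c) = (2*c)/(1 + c) = 2*c/(1 + c))
(-14*k(-6))/((-13 + 11) - 6*u) = (-28*(-6)/(1 - 6))/((-13 + 11) - 6*6) = (-28*(-6)/(-5))/(-2 - 36) = -28*(-6)*(-1)/5/(-38) = -14*12/5*(-1/38) = -168/5*(-1/38) = 84/95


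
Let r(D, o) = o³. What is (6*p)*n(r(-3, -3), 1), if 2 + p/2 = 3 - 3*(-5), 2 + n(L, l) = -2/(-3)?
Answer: -256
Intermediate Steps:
n(L, l) = -4/3 (n(L, l) = -2 - 2/(-3) = -2 - 2*(-⅓) = -2 + ⅔ = -4/3)
p = 32 (p = -4 + 2*(3 - 3*(-5)) = -4 + 2*(3 + 15) = -4 + 2*18 = -4 + 36 = 32)
(6*p)*n(r(-3, -3), 1) = (6*32)*(-4/3) = 192*(-4/3) = -256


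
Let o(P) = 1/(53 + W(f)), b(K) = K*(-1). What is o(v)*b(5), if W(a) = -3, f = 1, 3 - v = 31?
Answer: -⅒ ≈ -0.10000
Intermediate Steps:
v = -28 (v = 3 - 1*31 = 3 - 31 = -28)
b(K) = -K
o(P) = 1/50 (o(P) = 1/(53 - 3) = 1/50)
o(v)*b(5) = (-1*5)/50 = (1/50)*(-5) = -⅒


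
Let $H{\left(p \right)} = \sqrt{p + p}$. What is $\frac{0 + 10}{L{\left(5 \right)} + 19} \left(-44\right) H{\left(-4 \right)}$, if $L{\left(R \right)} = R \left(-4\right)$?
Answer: $880 i \sqrt{2} \approx 1244.5 i$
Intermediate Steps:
$L{\left(R \right)} = - 4 R$
$H{\left(p \right)} = \sqrt{2} \sqrt{p}$ ($H{\left(p \right)} = \sqrt{2 p} = \sqrt{2} \sqrt{p}$)
$\frac{0 + 10}{L{\left(5 \right)} + 19} \left(-44\right) H{\left(-4 \right)} = \frac{0 + 10}{\left(-4\right) 5 + 19} \left(-44\right) \sqrt{2} \sqrt{-4} = \frac{10}{-20 + 19} \left(-44\right) \sqrt{2} \cdot 2 i = \frac{10}{-1} \left(-44\right) 2 i \sqrt{2} = 10 \left(-1\right) \left(-44\right) 2 i \sqrt{2} = \left(-10\right) \left(-44\right) 2 i \sqrt{2} = 440 \cdot 2 i \sqrt{2} = 880 i \sqrt{2}$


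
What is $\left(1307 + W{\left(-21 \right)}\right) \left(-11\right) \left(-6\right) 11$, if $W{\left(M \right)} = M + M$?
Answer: $918390$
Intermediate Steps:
$W{\left(M \right)} = 2 M$
$\left(1307 + W{\left(-21 \right)}\right) \left(-11\right) \left(-6\right) 11 = \left(1307 + 2 \left(-21\right)\right) \left(-11\right) \left(-6\right) 11 = \left(1307 - 42\right) 66 \cdot 11 = 1265 \cdot 726 = 918390$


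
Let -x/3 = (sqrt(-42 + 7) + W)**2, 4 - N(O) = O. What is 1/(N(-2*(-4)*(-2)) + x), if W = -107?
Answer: -I/(642*sqrt(35) + 34222*I) ≈ -2.8865e-5 - 3.2036e-6*I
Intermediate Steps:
N(O) = 4 - O
x = -3*(-107 + I*sqrt(35))**2 (x = -3*(sqrt(-42 + 7) - 107)**2 = -3*(sqrt(-35) - 107)**2 = -3*(I*sqrt(35) - 107)**2 = -3*(-107 + I*sqrt(35))**2 ≈ -34242.0 + 3798.1*I)
1/(N(-2*(-4)*(-2)) + x) = 1/((4 - (-2*(-4))*(-2)) + (-34242 + 642*I*sqrt(35))) = 1/((4 - 8*(-2)) + (-34242 + 642*I*sqrt(35))) = 1/((4 - 1*(-16)) + (-34242 + 642*I*sqrt(35))) = 1/((4 + 16) + (-34242 + 642*I*sqrt(35))) = 1/(20 + (-34242 + 642*I*sqrt(35))) = 1/(-34222 + 642*I*sqrt(35))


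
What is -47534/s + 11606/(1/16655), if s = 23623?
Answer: 4566276952856/23623 ≈ 1.9330e+8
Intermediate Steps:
-47534/s + 11606/(1/16655) = -47534/23623 + 11606/(1/16655) = -47534*1/23623 + 11606/(1/16655) = -47534/23623 + 11606*16655 = -47534/23623 + 193297930 = 4566276952856/23623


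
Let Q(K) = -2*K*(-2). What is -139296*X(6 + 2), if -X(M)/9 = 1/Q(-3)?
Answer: -104472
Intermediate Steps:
Q(K) = 4*K
X(M) = 3/4 (X(M) = -9/(4*(-3)) = -9/(-12) = -9*(-1/12) = 3/4)
-139296*X(6 + 2) = -139296*3/4 = -104472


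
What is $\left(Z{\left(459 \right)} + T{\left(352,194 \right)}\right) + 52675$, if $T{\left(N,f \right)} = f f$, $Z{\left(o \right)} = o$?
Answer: $90770$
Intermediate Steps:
$T{\left(N,f \right)} = f^{2}$
$\left(Z{\left(459 \right)} + T{\left(352,194 \right)}\right) + 52675 = \left(459 + 194^{2}\right) + 52675 = \left(459 + 37636\right) + 52675 = 38095 + 52675 = 90770$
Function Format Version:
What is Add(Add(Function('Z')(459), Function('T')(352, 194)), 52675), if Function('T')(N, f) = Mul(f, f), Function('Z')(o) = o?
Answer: 90770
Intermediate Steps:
Function('T')(N, f) = Pow(f, 2)
Add(Add(Function('Z')(459), Function('T')(352, 194)), 52675) = Add(Add(459, Pow(194, 2)), 52675) = Add(Add(459, 37636), 52675) = Add(38095, 52675) = 90770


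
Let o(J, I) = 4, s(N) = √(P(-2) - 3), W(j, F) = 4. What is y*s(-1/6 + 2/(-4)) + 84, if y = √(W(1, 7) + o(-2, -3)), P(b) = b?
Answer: 84 + 2*I*√10 ≈ 84.0 + 6.3246*I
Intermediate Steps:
s(N) = I*√5 (s(N) = √(-2 - 3) = √(-5) = I*√5)
y = 2*√2 (y = √(4 + 4) = √8 = 2*√2 ≈ 2.8284)
y*s(-1/6 + 2/(-4)) + 84 = (2*√2)*(I*√5) + 84 = 2*I*√10 + 84 = 84 + 2*I*√10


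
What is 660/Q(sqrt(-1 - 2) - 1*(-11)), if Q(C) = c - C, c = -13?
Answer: -5280/193 + 220*I*sqrt(3)/193 ≈ -27.358 + 1.9744*I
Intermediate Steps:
Q(C) = -13 - C
660/Q(sqrt(-1 - 2) - 1*(-11)) = 660/(-13 - (sqrt(-1 - 2) - 1*(-11))) = 660/(-13 - (sqrt(-3) + 11)) = 660/(-13 - (I*sqrt(3) + 11)) = 660/(-13 - (11 + I*sqrt(3))) = 660/(-13 + (-11 - I*sqrt(3))) = 660/(-24 - I*sqrt(3))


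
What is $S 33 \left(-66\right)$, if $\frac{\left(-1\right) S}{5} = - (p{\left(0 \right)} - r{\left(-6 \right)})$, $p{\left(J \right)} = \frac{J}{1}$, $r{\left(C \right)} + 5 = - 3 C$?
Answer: $141570$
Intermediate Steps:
$r{\left(C \right)} = -5 - 3 C$
$p{\left(J \right)} = J$ ($p{\left(J \right)} = J 1 = J$)
$S = -65$ ($S = - 5 \left(- (0 - \left(-5 - -18\right))\right) = - 5 \left(- (0 - \left(-5 + 18\right))\right) = - 5 \left(- (0 - 13)\right) = - 5 \left(\left(-1\right) \left(-13\right)\right) = \left(-5\right) 13 = -65$)
$S 33 \left(-66\right) = \left(-65\right) 33 \left(-66\right) = \left(-2145\right) \left(-66\right) = 141570$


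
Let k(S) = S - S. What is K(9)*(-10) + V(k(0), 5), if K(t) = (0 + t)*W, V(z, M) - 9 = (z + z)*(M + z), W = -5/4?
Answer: 243/2 ≈ 121.50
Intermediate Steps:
W = -5/4 (W = -5*¼ = -5/4 ≈ -1.2500)
k(S) = 0
V(z, M) = 9 + 2*z*(M + z) (V(z, M) = 9 + (z + z)*(M + z) = 9 + (2*z)*(M + z) = 9 + 2*z*(M + z))
K(t) = -5*t/4 (K(t) = (0 + t)*(-5/4) = t*(-5/4) = -5*t/4)
K(9)*(-10) + V(k(0), 5) = -5/4*9*(-10) + (9 + 2*0² + 2*5*0) = -45/4*(-10) + (9 + 2*0 + 0) = 225/2 + (9 + 0 + 0) = 225/2 + 9 = 243/2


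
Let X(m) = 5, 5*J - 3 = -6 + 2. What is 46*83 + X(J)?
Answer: 3823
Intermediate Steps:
J = -1/5 (J = 3/5 + (-6 + 2)/5 = 3/5 + (1/5)*(-4) = 3/5 - 4/5 = -1/5 ≈ -0.20000)
46*83 + X(J) = 46*83 + 5 = 3818 + 5 = 3823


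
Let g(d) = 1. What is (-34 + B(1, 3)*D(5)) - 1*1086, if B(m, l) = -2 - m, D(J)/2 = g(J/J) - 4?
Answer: -1102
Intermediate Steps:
D(J) = -6 (D(J) = 2*(1 - 4) = 2*(-3) = -6)
(-34 + B(1, 3)*D(5)) - 1*1086 = (-34 + (-2 - 1*1)*(-6)) - 1*1086 = (-34 + (-2 - 1)*(-6)) - 1086 = (-34 - 3*(-6)) - 1086 = (-34 + 18) - 1086 = -16 - 1086 = -1102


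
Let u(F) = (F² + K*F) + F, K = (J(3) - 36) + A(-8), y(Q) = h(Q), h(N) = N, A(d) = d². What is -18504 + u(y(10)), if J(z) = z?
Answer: -18084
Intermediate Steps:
y(Q) = Q
K = 31 (K = (3 - 36) + (-8)² = -33 + 64 = 31)
u(F) = F² + 32*F (u(F) = (F² + 31*F) + F = F² + 32*F)
-18504 + u(y(10)) = -18504 + 10*(32 + 10) = -18504 + 10*42 = -18504 + 420 = -18084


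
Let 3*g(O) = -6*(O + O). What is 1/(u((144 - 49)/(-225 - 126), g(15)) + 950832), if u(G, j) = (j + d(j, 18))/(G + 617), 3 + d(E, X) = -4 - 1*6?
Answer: 216472/205828479081 ≈ 1.0517e-6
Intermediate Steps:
d(E, X) = -13 (d(E, X) = -3 + (-4 - 1*6) = -3 + (-4 - 6) = -3 - 10 = -13)
g(O) = -4*O (g(O) = (-6*(O + O))/3 = (-12*O)/3 = -4*O)
u(G, j) = (-13 + j)/(617 + G) (u(G, j) = (j - 13)/(G + 617) = (-13 + j)/(617 + G))
1/(u((144 - 49)/(-225 - 126), g(15)) + 950832) = 1/((-13 - 4*15)/(617 + (144 - 49)/(-225 - 126)) + 950832) = 1/((-13 - 60)/(617 + 95/(-351)) + 950832) = 1/(-73/(617 + 95*(-1/351)) + 950832) = 1/(-73/(617 - 95/351) + 950832) = 1/(-73/(216472/351) + 950832) = 1/((351/216472)*(-73) + 950832) = 1/(-25623/216472 + 950832) = 1/(205828479081/216472) = 216472/205828479081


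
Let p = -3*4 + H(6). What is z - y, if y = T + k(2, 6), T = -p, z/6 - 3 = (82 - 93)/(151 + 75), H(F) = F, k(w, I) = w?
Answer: 1097/113 ≈ 9.7080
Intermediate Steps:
p = -6 (p = -3*4 + 6 = -12 + 6 = -6)
z = 2001/113 (z = 18 + 6*((82 - 93)/(151 + 75)) = 18 + 6*(-11/226) = 18 - 33/113 = 2001/113 ≈ 17.708)
T = 6 (T = -1*(-6) = 6)
y = 8 (y = 6 + 2 = 8)
z - y = 2001/113 - 1*8 = 2001/113 - 8 = 1097/113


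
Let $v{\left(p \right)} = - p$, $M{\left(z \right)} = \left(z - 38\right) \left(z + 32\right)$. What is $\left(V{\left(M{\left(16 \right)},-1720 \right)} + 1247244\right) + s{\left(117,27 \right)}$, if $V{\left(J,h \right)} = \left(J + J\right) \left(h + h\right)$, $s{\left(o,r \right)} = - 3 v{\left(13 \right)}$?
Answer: $8512563$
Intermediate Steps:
$M{\left(z \right)} = \left(-38 + z\right) \left(32 + z\right)$
$s{\left(o,r \right)} = 39$ ($s{\left(o,r \right)} = - 3 \left(\left(-1\right) 13\right) = \left(-3\right) \left(-13\right) = 39$)
$V{\left(J,h \right)} = 4 J h$ ($V{\left(J,h \right)} = 2 J 2 h = 4 J h$)
$\left(V{\left(M{\left(16 \right)},-1720 \right)} + 1247244\right) + s{\left(117,27 \right)} = \left(4 \left(-1216 + 16^{2} - 96\right) \left(-1720\right) + 1247244\right) + 39 = \left(4 \left(-1216 + 256 - 96\right) \left(-1720\right) + 1247244\right) + 39 = \left(4 \left(-1056\right) \left(-1720\right) + 1247244\right) + 39 = \left(7265280 + 1247244\right) + 39 = 8512524 + 39 = 8512563$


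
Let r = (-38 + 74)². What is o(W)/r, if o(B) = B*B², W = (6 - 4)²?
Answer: 4/81 ≈ 0.049383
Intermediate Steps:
W = 4 (W = 2² = 4)
r = 1296 (r = 36² = 1296)
o(B) = B³
o(W)/r = 4³/1296 = 64*(1/1296) = 4/81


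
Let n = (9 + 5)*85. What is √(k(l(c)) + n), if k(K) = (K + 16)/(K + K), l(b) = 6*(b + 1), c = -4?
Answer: √42842/6 ≈ 34.497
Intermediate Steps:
l(b) = 6 + 6*b (l(b) = 6*(1 + b) = 6 + 6*b)
k(K) = (16 + K)/(2*K) (k(K) = (16 + K)/((2*K)) = (16 + K)*(1/(2*K)) = (16 + K)/(2*K))
n = 1190 (n = 14*85 = 1190)
√(k(l(c)) + n) = √((16 + (6 + 6*(-4)))/(2*(6 + 6*(-4))) + 1190) = √((16 + (6 - 24))/(2*(6 - 24)) + 1190) = √((½)*(16 - 18)/(-18) + 1190) = √((½)*(-1/18)*(-2) + 1190) = √(1/18 + 1190) = √(21421/18) = √42842/6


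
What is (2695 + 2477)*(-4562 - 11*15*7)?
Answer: -29568324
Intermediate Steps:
(2695 + 2477)*(-4562 - 11*15*7) = 5172*(-4562 - 165*7) = 5172*(-4562 - 1155) = 5172*(-5717) = -29568324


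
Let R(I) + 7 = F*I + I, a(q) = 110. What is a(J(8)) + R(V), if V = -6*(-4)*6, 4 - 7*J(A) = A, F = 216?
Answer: 31351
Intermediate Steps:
J(A) = 4/7 - A/7
V = 144 (V = 24*6 = 144)
R(I) = -7 + 217*I (R(I) = -7 + (216*I + I) = -7 + 217*I)
a(J(8)) + R(V) = 110 + (-7 + 217*144) = 110 + (-7 + 31248) = 110 + 31241 = 31351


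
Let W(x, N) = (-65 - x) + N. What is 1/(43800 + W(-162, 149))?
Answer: 1/44046 ≈ 2.2704e-5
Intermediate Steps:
W(x, N) = -65 + N - x
1/(43800 + W(-162, 149)) = 1/(43800 + (-65 + 149 - 1*(-162))) = 1/(43800 + (-65 + 149 + 162)) = 1/(43800 + 246) = 1/44046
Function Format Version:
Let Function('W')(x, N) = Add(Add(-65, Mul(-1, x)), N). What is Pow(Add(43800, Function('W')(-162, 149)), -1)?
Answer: Rational(1, 44046) ≈ 2.2704e-5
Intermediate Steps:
Function('W')(x, N) = Add(-65, N, Mul(-1, x))
Pow(Add(43800, Function('W')(-162, 149)), -1) = Pow(Add(43800, Add(-65, 149, Mul(-1, -162))), -1) = Pow(Add(43800, Add(-65, 149, 162)), -1) = Pow(Add(43800, 246), -1) = Pow(44046, -1) = Rational(1, 44046)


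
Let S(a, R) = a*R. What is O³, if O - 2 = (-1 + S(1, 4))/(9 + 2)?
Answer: 15625/1331 ≈ 11.739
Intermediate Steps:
S(a, R) = R*a
O = 25/11 (O = 2 + (-1 + 4*1)/(9 + 2) = 2 + (-1 + 4)/11 = 2 + 3*(1/11) = 2 + 3/11 = 25/11 ≈ 2.2727)
O³ = (25/11)³ = 15625/1331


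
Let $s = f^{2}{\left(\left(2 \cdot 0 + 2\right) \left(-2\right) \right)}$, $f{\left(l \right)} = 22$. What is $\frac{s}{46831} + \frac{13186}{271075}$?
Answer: $\frac{748713866}{12694713325} \approx 0.058978$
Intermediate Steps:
$s = 484$ ($s = 22^{2} = 484$)
$\frac{s}{46831} + \frac{13186}{271075} = \frac{484}{46831} + \frac{13186}{271075} = \frac{748713866}{12694713325}$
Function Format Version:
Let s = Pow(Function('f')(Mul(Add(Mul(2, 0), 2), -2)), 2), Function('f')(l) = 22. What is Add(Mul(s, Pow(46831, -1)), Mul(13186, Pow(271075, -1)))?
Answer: Rational(748713866, 12694713325) ≈ 0.058978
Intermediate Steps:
s = 484 (s = Pow(22, 2) = 484)
Add(Mul(s, Pow(46831, -1)), Mul(13186, Pow(271075, -1))) = Add(Mul(484, Pow(46831, -1)), Mul(13186, Pow(271075, -1))) = Add(Mul(484, Rational(1, 46831)), Mul(13186, Rational(1, 271075))) = Add(Rational(484, 46831), Rational(13186, 271075)) = Rational(748713866, 12694713325)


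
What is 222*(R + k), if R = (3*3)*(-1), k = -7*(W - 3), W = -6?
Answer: 11988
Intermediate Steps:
k = 63 (k = -7*(-6 - 3) = -7*(-9) = 63)
R = -9 (R = 9*(-1) = -9)
222*(R + k) = 222*(-9 + 63) = 222*54 = 11988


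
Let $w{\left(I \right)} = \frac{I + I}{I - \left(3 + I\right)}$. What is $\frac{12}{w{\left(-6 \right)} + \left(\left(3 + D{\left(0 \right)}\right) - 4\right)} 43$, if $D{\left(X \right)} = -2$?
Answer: $516$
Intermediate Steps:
$w{\left(I \right)} = - \frac{2 I}{3}$ ($w{\left(I \right)} = \frac{2 I}{-3} = 2 I \left(- \frac{1}{3}\right) = - \frac{2 I}{3}$)
$\frac{12}{w{\left(-6 \right)} + \left(\left(3 + D{\left(0 \right)}\right) - 4\right)} 43 = \frac{12}{\left(- \frac{2}{3}\right) \left(-6\right) + \left(\left(3 - 2\right) - 4\right)} 43 = \frac{12}{4 + \left(1 - 4\right)} 43 = \frac{12}{4 - 3} \cdot 43 = \frac{12}{1} \cdot 43 = 12 \cdot 1 \cdot 43 = 12 \cdot 43 = 516$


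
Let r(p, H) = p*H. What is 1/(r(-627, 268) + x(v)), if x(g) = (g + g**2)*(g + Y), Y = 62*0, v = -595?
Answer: -1/210458886 ≈ -4.7515e-9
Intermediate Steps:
Y = 0
x(g) = g*(g + g**2) (x(g) = (g + g**2)*(g + 0) = (g + g**2)*g = g*(g + g**2))
r(p, H) = H*p
1/(r(-627, 268) + x(v)) = 1/(268*(-627) + (-595)**2*(1 - 595)) = 1/(-168036 + 354025*(-594)) = 1/(-168036 - 210290850) = 1/(-210458886) = -1/210458886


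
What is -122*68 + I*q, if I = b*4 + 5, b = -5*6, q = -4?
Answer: -7836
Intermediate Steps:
b = -30
I = -115 (I = -30*4 + 5 = -120 + 5 = -115)
-122*68 + I*q = -122*68 - 115*(-4) = -8296 + 460 = -7836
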